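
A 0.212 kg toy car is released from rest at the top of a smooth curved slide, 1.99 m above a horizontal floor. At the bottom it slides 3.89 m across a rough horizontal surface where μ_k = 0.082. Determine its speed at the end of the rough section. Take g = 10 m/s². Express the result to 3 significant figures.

v = 5.78 m/s

Energy at the top = energy at the end + work done against friction:
mgh = ½mv² + μ_k m g d
W_f = μ_k mg d = (0.082)(0.212)(10)(3.89) = 0.6762 J
½mv² = mgh − W_f = 4.2188 − 0.6762 = 3.5426 J
v = √(2 × 3.5426/0.212) = 5.781 m/s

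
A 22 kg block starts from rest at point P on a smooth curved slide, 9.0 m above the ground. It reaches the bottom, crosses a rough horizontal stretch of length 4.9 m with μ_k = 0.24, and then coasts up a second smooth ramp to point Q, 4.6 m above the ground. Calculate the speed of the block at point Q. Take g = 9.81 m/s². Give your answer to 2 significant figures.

v = 8.0 m/s

Energy at P: mgh₁ = (22)(9.81)(9.0) = 1942.4 J
Friction loss: W_f = μ_k mg d = 253.8 J
At Q: ½mv² + mgh₂ = mgh₁ − W_f
½mv² = 1942.4 − 253.8 − 992.77 = 695.80 J
v = √(2 × 695.80/22) = 7.953 m/s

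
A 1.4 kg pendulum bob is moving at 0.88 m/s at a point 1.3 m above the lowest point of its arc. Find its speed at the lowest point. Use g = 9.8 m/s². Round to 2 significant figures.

Mechanical energy is conserved (no friction): ½mv₀² + mgh = ½mv²
v² = v₀² + 2gh = (0.88)² + 2(9.8)(1.3) = 26.254
v = √26.254 = 5.124 m/s

v = 5.1 m/s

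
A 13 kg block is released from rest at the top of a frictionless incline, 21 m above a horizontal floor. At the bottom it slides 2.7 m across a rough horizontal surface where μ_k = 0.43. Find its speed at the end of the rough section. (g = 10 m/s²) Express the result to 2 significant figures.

Energy at the top = energy at the end + work done against friction:
mgh = ½mv² + μ_k m g d
W_f = μ_k mg d = (0.43)(13)(10)(2.7) = 150.9 J
½mv² = mgh − W_f = 2730.0 − 150.9 = 2579.1 J
v = √(2 × 2579.1/13) = 19.92 m/s

v = 20 m/s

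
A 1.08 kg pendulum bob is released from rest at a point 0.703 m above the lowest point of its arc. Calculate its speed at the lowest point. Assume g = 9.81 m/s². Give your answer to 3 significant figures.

Mechanical energy is conserved (no friction): mgh = ½mv²
The mass cancels from both sides.
v = √(2gh) = √(2 × 9.81 × 0.703) = √13.793 = 3.714 m/s

v = 3.71 m/s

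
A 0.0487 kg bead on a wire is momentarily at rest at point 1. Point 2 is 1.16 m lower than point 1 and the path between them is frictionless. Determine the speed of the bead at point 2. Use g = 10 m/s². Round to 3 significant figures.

Energy conservation between the two points: mgh = ½mv²
v = √(2gh) = √(2 × 10 × 1.16) = √23.200 = 4.817 m/s

v = 4.82 m/s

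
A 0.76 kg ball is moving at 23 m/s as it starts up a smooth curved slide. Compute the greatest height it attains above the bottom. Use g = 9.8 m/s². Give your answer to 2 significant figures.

h = 27 m

Setting KE at the bottom equal to PE gained: ½mv² = mgh
h = v²/(2g) = 23²/(2 × 9.8) = 26.99 m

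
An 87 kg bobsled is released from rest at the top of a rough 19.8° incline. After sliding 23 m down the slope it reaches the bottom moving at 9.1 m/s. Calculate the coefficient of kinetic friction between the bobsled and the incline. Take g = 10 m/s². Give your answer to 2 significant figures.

μ_k = 0.17

The energy dissipated by friction is the PE lost minus the KE gained:
mgL sinθ = 6778.1 J; ½mv² = 3602.2 J
W_f = 6778.1 − 3602.2 = 3176 J
μ_k = W_f/(mg cosθ · L) = 3176/(818.6 × 23) = 0.1687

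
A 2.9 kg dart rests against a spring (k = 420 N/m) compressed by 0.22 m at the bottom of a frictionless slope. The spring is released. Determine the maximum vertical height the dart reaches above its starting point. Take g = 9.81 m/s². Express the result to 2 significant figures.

h = 0.36 m

Energy conservation from release to the highest point: ½kx² = mgh
h = kx²/(2mg) = (420)(0.22)²/(2 × 2.9 × 9.81) = 0.3573 m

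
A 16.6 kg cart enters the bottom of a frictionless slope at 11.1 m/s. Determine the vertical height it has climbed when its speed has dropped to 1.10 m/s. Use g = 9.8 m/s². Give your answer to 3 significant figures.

Energy balance between the two points: ½mv₁² = ½mv₂² + mgh
h = (v₁² − v₂²)/(2g) = (11.1² − 1.10²)/(2 × 9.8) = 6.224 m

h = 6.22 m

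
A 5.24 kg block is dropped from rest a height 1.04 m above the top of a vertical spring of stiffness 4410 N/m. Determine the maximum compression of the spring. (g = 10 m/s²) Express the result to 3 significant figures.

Take the reference level at the top of the uncompressed spring. At max compression the block has fallen H + x and is momentarily at rest:
mg(H + x) = ½kx²
½(4410)x² − (5.24)(10)x − (5.24)(10)(1.04) = 0
2205x² − 52.40x − 54.50 = 0
x = [52.40 + √(2746 + 480655)]/(2 × 2205) = 0.1695 m

x = 0.170 m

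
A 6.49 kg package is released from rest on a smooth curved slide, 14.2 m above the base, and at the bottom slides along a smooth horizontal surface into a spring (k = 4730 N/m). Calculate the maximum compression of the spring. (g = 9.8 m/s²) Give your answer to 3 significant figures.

Energy conservation (no friction) from release to max compression: mgh = ½kx²
x = √(2mgh/k) = √(2 × 6.49 × 9.8 × 14.2 / 4730) = 0.6180 m

x = 0.618 m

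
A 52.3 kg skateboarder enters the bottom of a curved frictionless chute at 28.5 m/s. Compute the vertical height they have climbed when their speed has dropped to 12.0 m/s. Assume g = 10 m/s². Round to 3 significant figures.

Energy balance between the two points: ½mv₁² = ½mv₂² + mgh
h = (v₁² − v₂²)/(2g) = (28.5² − 12.0²)/(2 × 10) = 33.41 m

h = 33.4 m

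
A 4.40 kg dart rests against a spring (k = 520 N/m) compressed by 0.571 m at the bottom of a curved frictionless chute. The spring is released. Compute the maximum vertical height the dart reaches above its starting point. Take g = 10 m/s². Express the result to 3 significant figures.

h = 1.93 m

All spring PE becomes gravitational PE at the highest point: ½kx² = mgh
h = kx²/(2mg) = (520)(0.571)²/(2 × 4.40 × 10) = 1.927 m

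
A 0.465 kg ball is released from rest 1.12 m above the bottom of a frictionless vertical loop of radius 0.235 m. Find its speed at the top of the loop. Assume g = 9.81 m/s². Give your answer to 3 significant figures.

Energy conservation: mgh = ½mv_top² + mg(2r)
v_top² = 2g(h − 2r) = 2(9.81)(1.12 − 0.4700) = 12.75
v_top = 3.571 m/s

v = 3.57 m/s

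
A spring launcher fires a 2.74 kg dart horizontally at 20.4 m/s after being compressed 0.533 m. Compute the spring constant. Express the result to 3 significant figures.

k = 4010 N/m

½kx² = ½mv²
k = mv²/x² = (2.74)(20.4)²/(0.533)² = 4014 N/m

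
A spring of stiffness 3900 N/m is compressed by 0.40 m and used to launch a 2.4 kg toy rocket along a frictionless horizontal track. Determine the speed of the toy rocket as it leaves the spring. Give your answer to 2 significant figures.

v = 16 m/s

The toy rocket leaves the spring when the spring is at natural length, so ½kx² = ½mv²
v = x√(k/m) = 0.40 × √(3900/2.4) = 16.12 m/s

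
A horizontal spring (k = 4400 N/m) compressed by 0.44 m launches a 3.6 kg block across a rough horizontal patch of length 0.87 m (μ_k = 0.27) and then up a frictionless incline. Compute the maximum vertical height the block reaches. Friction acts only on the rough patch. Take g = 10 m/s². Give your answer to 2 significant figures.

h = 12 m

Spring energy: E₀ = ½kx² = ½(4400)(0.44)² = 425.92 J
Friction: W_f = μ_k mg d = (0.27)(3.6)(10)(0.87) = 8.456 J
Energy at base of ramp: E = 425.92 − 8.456 = 417.46 J
At max height all remaining energy is PE: mgh = E ⇒ h = E/(mg) = 417.46/(3.6 × 10) = 11.60 m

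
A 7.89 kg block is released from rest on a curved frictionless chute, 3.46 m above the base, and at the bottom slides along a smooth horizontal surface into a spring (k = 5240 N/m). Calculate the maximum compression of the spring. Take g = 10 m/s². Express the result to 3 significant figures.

x = 0.323 m

Gravitational PE at the top equals spring PE at max compression: mgh = ½kx²
x = √(2mgh/k) = √(2 × 7.89 × 10 × 3.46 / 5240) = 0.3228 m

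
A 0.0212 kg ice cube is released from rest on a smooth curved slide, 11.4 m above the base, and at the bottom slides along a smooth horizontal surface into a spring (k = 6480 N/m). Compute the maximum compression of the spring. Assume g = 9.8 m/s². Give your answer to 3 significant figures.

x = 0.0270 m

Energy conservation (no friction) from release to max compression: mgh = ½kx²
x = √(2mgh/k) = √(2 × 0.0212 × 9.8 × 11.4 / 6480) = 0.02704 m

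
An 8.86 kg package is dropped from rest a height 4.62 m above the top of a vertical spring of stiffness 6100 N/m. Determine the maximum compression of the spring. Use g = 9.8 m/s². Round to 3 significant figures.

Measuring PE from the top of the relaxed spring, at max compression the package has dropped H + x with zero KE, so:
mg(H + x) = ½kx²
½(6100)x² − (8.86)(9.8)x − (8.86)(9.8)(4.62) = 0
3050x² − 86.83x − 401.1 = 0
x = [86.83 + √(7539 + 4.8940e+06)]/(2 × 3050) = 0.3772 m

x = 0.377 m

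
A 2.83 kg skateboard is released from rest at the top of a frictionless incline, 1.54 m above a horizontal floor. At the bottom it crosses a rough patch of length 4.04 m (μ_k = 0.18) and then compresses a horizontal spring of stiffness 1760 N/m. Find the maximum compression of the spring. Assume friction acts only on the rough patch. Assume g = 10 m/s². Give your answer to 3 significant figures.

Initial energy: E₁ = mgh = (2.83)(10)(1.54) = 43.582 J
Friction removes W_f = μ_k mg d = (0.18)(2.83)(10)(4.04) = 20.58 J
Energy reaching the spring: E = 43.582 − 20.58 = 23.002 J
At max compression ½kx² = E ⇒ x = √(2E/k) = √(2 × 23.002/1760) = 0.1617 m

x = 0.162 m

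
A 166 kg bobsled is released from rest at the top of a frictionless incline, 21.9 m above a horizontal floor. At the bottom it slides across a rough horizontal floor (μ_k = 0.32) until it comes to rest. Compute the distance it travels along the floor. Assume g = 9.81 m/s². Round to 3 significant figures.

d = 68.4 m

Energy bookkeeping (friction removes W_f = μ_k N d):
At rest all PE has been dissipated by friction: mgh = μ_k m g d
d = h/μ_k = 21.9/0.32 = 68.44 m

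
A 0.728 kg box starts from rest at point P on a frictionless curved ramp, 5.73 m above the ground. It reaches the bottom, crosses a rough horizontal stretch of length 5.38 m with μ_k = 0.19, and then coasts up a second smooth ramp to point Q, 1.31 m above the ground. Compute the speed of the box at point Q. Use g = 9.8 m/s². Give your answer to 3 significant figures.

Energy at P: mgh₁ = (0.728)(9.8)(5.73) = 40.880 J
Friction loss: W_f = μ_k mg d = 7.293 J
At Q: ½mv² + mgh₂ = mgh₁ − W_f
½mv² = 40.880 − 7.293 − 9.3461 = 24.241 J
v = √(2 × 24.241/0.728) = 8.161 m/s

v = 8.16 m/s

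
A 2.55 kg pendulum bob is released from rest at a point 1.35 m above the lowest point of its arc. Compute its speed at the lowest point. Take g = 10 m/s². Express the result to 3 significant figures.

Energy conservation between the two points: mgh = ½mv²
The mass cancels from both sides.
v = √(2gh) = √(2 × 10 × 1.35) = √27.000 = 5.196 m/s

v = 5.20 m/s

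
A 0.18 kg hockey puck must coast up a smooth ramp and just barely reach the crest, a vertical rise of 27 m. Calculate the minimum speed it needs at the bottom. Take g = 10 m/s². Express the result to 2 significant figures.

At the top it is momentarily at rest, so all KE converts to PE: ½mv² = mgh
v = √(2gh) = √(2 × 10 × 27) = 23.24 m/s

v = 23 m/s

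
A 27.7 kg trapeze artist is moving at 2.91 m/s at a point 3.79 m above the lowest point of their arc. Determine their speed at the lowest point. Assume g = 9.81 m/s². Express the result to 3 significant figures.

v = 9.10 m/s

Equating total energy at the two states: ½mv₀² + mgh = ½mv²
v² = v₀² + 2gh = (2.91)² + 2(9.81)(3.79) = 82.828
v = √82.828 = 9.101 m/s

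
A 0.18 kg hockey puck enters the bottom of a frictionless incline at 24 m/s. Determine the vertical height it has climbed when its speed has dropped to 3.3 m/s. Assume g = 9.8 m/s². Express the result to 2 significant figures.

Energy balance between the two points: ½mv₁² = ½mv₂² + mgh
h = (v₁² − v₂²)/(2g) = (24² − 3.3²)/(2 × 9.8) = 28.83 m

h = 29 m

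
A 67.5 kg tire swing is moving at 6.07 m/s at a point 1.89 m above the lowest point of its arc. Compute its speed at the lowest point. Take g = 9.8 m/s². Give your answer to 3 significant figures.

v = 8.60 m/s

Mechanical energy is conserved (no friction): ½mv₀² + mgh = ½mv²
v² = v₀² + 2gh = (6.07)² + 2(9.8)(1.89) = 73.889
v = √73.889 = 8.596 m/s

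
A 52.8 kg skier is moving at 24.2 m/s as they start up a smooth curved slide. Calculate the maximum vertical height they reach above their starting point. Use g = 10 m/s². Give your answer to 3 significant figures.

Setting KE at the bottom equal to PE gained: ½mv² = mgh
h = v²/(2g) = 24.2²/(2 × 10) = 29.28 m

h = 29.3 m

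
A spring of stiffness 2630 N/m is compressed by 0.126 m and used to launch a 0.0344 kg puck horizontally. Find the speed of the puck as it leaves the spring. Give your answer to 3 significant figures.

v = 34.8 m/s

Spring PE converts entirely to kinetic energy: ½kx² = ½mv²
v = x√(k/m) = 0.126 × √(2630/0.0344) = 34.84 m/s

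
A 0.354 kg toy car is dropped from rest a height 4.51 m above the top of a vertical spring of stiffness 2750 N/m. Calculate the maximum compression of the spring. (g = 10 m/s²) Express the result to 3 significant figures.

x = 0.109 m

Take the reference level at the top of the uncompressed spring. At max compression the car has fallen H + x and is momentarily at rest:
mg(H + x) = ½kx²
½(2750)x² − (0.354)(10)x − (0.354)(10)(4.51) = 0
1375x² − 3.540x − 15.97 = 0
x = [3.540 + √(12.53 + 87810)]/(2 × 1375) = 0.1091 m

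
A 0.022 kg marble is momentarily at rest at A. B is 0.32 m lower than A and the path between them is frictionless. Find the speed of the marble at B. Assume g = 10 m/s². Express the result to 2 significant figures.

Energy conservation between the two points: mgh = ½mv²
The mass cancels from both sides.
v = √(2gh) = √(2 × 10 × 0.32) = √6.4000 = 2.530 m/s

v = 2.5 m/s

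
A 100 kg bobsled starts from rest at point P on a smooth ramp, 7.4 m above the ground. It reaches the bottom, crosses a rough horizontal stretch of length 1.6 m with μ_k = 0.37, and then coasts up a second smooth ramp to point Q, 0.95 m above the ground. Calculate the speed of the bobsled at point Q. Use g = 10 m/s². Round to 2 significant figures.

v = 11 m/s

Energy at P: mgh₁ = (100)(10)(7.4) = 7400.0 J
Friction loss: W_f = μ_k mg d = 592.0 J
At Q: ½mv² + mgh₂ = mgh₁ − W_f
½mv² = 7400.0 − 592.0 − 950.00 = 5858.0 J
v = √(2 × 5858.0/100) = 10.82 m/s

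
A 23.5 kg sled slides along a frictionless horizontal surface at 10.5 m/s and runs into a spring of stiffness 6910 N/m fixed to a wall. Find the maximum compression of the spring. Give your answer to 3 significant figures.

x = 0.612 m

All KE is stored as spring PE at maximum compression: ½mv² = ½kx²
x = v√(m/k) = 10.5 × √(23.5/6910) = 0.6123 m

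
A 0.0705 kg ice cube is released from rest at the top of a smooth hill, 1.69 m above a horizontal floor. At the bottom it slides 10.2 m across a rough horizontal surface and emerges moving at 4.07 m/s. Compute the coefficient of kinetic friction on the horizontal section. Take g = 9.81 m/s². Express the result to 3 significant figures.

μ_k = 0.0829

Energy at the top = energy at the end + work done against friction:
mgh = ½mv² + μ_k m g d
mgh = 1.1688 J; ½mv² = 0.58391 J
W_f = 1.1688 − 0.58391 = 0.5849 J
μ_k = W_f/(mg·d) = 0.5849/(0.6916 × 10.2) = 0.08291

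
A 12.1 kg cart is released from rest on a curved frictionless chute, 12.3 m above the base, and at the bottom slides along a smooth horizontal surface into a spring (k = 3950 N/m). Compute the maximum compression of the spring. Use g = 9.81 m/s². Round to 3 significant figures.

Gravitational PE at the top equals spring PE at max compression: mgh = ½kx²
x = √(2mgh/k) = √(2 × 12.1 × 9.81 × 12.3 / 3950) = 0.8598 m

x = 0.860 m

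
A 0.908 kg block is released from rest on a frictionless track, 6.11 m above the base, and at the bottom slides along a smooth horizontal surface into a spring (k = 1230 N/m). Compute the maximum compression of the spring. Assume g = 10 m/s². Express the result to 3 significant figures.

x = 0.300 m

Energy conservation (no friction) from release to max compression: mgh = ½kx²
x = √(2mgh/k) = √(2 × 0.908 × 10 × 6.11 / 1230) = 0.3003 m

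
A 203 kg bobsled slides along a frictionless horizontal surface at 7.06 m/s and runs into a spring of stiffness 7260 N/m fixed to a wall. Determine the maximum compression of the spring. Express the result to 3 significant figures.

All KE is stored as spring PE at maximum compression: ½mv² = ½kx²
x = v√(m/k) = 7.06 × √(203/7260) = 1.181 m

x = 1.18 m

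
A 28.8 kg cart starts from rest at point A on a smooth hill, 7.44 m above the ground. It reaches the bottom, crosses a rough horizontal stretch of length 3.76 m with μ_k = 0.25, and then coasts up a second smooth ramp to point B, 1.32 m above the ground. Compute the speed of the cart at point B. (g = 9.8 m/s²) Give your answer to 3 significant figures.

v = 10.1 m/s

Energy at A: mgh₁ = (28.8)(9.8)(7.44) = 2099.9 J
Friction loss: W_f = μ_k mg d = 265.3 J
At B: ½mv² + mgh₂ = mgh₁ − W_f
½mv² = 2099.9 − 265.3 − 372.56 = 1462.0 J
v = √(2 × 1462.0/28.8) = 10.08 m/s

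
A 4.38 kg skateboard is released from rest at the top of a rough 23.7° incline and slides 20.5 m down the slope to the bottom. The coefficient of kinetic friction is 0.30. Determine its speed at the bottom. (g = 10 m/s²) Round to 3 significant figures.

Energy: mgh = ½mv² + W_f, with h = L sinθ and W_f = μ_k (mg cosθ) L
mgh = mgL sinθ = (4.38)(10)(20.5)sin23.7° = 360.91 J
W_f = μ_k mg cosθ · L = (0.30)(4.38)(10)cos23.7°·20.5 = 246.7 J
½mv² = 360.91 − 246.7 = 114.26 J
v = √(2 × 114.26/4.38) = 7.223 m/s

v = 7.22 m/s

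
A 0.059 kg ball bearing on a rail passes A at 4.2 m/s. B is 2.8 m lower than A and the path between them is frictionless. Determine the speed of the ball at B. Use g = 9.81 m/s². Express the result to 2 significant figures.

v = 8.5 m/s

Mechanical energy is conserved (no friction): ½mv₀² + mgh = ½mv²
The mass cancels from both sides.
v² = v₀² + 2gh = (4.2)² + 2(9.81)(2.8) = 72.576
v = √72.576 = 8.519 m/s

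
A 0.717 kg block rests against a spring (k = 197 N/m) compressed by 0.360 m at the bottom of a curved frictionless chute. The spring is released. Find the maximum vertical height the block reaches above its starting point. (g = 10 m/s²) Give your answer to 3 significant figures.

h = 1.78 m

At maximum height the block is at rest, so ½kx² = mgh
h = kx²/(2mg) = (197)(0.360)²/(2 × 0.717 × 10) = 1.780 m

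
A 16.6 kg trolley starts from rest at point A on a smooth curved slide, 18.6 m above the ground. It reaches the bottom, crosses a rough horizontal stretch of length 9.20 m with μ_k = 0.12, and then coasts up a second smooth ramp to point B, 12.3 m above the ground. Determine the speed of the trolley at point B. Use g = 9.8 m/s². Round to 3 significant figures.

Energy at A: mgh₁ = (16.6)(9.8)(18.6) = 3025.8 J
Friction loss: W_f = μ_k mg d = 179.6 J
At B: ½mv² + mgh₂ = mgh₁ − W_f
½mv² = 3025.8 − 179.6 − 2001.0 = 845.29 J
v = √(2 × 845.29/16.6) = 10.09 m/s

v = 10.1 m/s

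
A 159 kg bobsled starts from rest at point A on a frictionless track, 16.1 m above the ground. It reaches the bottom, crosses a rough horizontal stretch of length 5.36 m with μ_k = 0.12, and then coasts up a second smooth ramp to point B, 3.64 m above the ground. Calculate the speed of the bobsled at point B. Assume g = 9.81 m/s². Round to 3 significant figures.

v = 15.2 m/s

Energy at A: mgh₁ = (159)(9.81)(16.1) = 25113 J
Friction loss: W_f = μ_k mg d = 1003 J
At B: ½mv² + mgh₂ = mgh₁ − W_f
½mv² = 25113 − 1003 − 5677.6 = 18432 J
v = √(2 × 18432/159) = 15.23 m/s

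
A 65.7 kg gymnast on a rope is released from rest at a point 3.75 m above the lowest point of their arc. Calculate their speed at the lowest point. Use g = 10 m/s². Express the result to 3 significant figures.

v = 8.66 m/s

Mechanical energy is conserved (no friction): mgh = ½mv²
v = √(2gh) = √(2 × 10 × 3.75) = √75.000 = 8.660 m/s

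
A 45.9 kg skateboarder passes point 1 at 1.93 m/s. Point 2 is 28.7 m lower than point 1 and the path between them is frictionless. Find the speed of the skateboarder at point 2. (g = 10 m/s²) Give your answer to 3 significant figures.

v = 24.0 m/s

Equating total energy at the two states: ½mv₀² + mgh = ½mv²
The mass cancels from both sides.
v² = v₀² + 2gh = (1.93)² + 2(10)(28.7) = 577.72
v = √577.72 = 24.04 m/s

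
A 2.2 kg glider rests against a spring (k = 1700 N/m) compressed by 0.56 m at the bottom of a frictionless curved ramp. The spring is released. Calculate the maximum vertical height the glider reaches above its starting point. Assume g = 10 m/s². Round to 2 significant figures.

h = 12 m

Energy conservation from release to the highest point: ½kx² = mgh
h = kx²/(2mg) = (1700)(0.56)²/(2 × 2.2 × 10) = 12.12 m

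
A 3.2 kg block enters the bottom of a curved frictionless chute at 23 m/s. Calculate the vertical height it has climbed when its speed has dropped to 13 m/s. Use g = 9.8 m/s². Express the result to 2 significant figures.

Energy balance between the two points: ½mv₁² = ½mv₂² + mgh
h = (v₁² − v₂²)/(2g) = (23² − 13²)/(2 × 9.8) = 18.37 m

h = 18 m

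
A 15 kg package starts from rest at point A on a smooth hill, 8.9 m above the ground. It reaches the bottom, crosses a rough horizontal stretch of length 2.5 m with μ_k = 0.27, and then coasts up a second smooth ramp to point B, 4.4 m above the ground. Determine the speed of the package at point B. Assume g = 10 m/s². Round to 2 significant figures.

Energy at A: mgh₁ = (15)(10)(8.9) = 1335.0 J
Friction loss: W_f = μ_k mg d = 101.3 J
At B: ½mv² + mgh₂ = mgh₁ − W_f
½mv² = 1335.0 − 101.3 − 660.00 = 573.75 J
v = √(2 × 573.75/15) = 8.746 m/s

v = 8.7 m/s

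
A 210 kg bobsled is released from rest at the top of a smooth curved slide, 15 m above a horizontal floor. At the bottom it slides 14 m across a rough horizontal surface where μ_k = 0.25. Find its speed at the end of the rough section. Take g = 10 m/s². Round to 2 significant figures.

v = 15 m/s

Energy bookkeeping (friction removes W_f = μ_k N d):
mgh = ½mv² + μ_k m g d
W_f = μ_k mg d = (0.25)(210)(10)(14) = 7350 J
½mv² = mgh − W_f = 31500 − 7350 = 24150 J
v = √(2 × 24150/210) = 15.17 m/s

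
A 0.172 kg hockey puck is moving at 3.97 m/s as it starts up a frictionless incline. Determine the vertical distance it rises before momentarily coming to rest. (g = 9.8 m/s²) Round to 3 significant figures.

By energy conservation, ½mv² = mgh
h = v²/(2g) = 3.97²/(2 × 9.8) = 0.8041 m

h = 0.804 m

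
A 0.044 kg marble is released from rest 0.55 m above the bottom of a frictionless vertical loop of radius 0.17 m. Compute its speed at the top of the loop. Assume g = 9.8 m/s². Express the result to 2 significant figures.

Energy conservation: mgh = ½mv_top² + mg(2r)
v_top² = 2g(h − 2r) = 2(9.8)(0.55 − 0.3400) = 4.116
v_top = 2.029 m/s

v = 2.0 m/s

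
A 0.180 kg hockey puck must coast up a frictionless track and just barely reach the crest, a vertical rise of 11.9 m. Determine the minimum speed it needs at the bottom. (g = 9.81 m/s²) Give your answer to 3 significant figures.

At the top it is momentarily at rest, so all KE converts to PE: ½mv² = mgh
v = √(2gh) = √(2 × 9.81 × 11.9) = 15.28 m/s

v = 15.3 m/s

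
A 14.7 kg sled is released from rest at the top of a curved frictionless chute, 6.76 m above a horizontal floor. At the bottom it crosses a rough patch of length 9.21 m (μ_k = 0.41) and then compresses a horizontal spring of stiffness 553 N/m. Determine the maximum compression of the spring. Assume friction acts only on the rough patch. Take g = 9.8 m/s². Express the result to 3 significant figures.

x = 1.25 m

Initial energy: E₁ = mgh = (14.7)(9.8)(6.76) = 973.85 J
Friction removes W_f = μ_k mg d = (0.41)(14.7)(9.8)(9.21) = 544.0 J
Energy reaching the spring: E = 973.85 − 544.0 = 429.86 J
At max compression ½kx² = E ⇒ x = √(2E/k) = √(2 × 429.86/553) = 1.247 m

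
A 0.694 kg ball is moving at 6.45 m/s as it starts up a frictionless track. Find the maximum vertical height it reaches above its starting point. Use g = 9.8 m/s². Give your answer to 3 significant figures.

Setting KE at the bottom equal to PE gained: ½mv² = mgh
h = v²/(2g) = 6.45²/(2 × 9.8) = 2.123 m

h = 2.12 m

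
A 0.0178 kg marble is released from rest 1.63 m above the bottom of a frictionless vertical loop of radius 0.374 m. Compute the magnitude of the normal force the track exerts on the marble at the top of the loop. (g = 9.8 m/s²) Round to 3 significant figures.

N = 0.648 N

Energy from release to top (height 2r): mgh = ½mv_top² + mg(2r)
v_top² = 2g(h − 2r) = 2(9.8)(1.63 − 0.7480) = 17.287 m²/s²
At the top, both N and weight point toward the centre: N + mg = mv_top²/r
N = m(v_top²/r − g) = 0.0178(17.287/0.374 − 9.8) = 0.6483 N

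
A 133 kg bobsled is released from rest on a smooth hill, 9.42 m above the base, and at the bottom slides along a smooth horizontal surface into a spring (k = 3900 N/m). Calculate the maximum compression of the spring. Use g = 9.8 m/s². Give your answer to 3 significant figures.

x = 2.51 m

Gravitational PE at the top equals spring PE at max compression: mgh = ½kx²
x = √(2mgh/k) = √(2 × 133 × 9.8 × 9.42 / 3900) = 2.509 m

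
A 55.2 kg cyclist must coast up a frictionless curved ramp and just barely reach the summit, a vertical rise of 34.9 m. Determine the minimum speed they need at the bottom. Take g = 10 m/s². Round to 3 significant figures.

At the top they are momentarily at rest, so all KE converts to PE: ½mv² = mgh
v = √(2gh) = √(2 × 10 × 34.9) = 26.42 m/s

v = 26.4 m/s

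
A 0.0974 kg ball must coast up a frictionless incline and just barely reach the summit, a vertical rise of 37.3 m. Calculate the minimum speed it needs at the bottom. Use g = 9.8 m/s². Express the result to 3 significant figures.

At the top it is momentarily at rest, so all KE converts to PE: ½mv² = mgh
v = √(2gh) = √(2 × 9.8 × 37.3) = 27.04 m/s

v = 27.0 m/s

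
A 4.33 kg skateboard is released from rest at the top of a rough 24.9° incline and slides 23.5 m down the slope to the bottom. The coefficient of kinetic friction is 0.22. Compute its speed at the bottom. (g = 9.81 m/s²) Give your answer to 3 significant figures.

v = 10.1 m/s

Taking the bottom as reference, mgh = ½mv² + μ_k N L with h = L sinθ, N = mg cosθ:
mgh = mgL sinθ = (4.33)(9.81)(23.5)sin24.9° = 420.28 J
W_f = μ_k mg cosθ · L = (0.22)(4.33)(9.81)cos24.9°·23.5 = 199.2 J
½mv² = 420.28 − 199.2 = 221.09 J
v = √(2 × 221.09/4.33) = 10.11 m/s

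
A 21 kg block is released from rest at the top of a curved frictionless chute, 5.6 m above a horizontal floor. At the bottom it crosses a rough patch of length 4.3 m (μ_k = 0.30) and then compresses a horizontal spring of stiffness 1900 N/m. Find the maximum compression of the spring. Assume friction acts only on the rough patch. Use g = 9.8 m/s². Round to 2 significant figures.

Initial energy: E₁ = mgh = (21)(9.8)(5.6) = 1152.5 J
Friction removes W_f = μ_k mg d = (0.30)(21)(9.8)(4.3) = 265.5 J
Energy reaching the spring: E = 1152.5 − 265.5 = 887.00 J
At max compression ½kx² = E ⇒ x = √(2E/k) = √(2 × 887.00/1900) = 0.9663 m

x = 0.97 m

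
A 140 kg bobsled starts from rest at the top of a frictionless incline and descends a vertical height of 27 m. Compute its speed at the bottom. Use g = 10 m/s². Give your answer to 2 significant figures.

v = 23 m/s

Equating total energy at the two states: mgh = ½mv²
v = √(2gh) = √(2 × 10 × 27) = √540.00 = 23.24 m/s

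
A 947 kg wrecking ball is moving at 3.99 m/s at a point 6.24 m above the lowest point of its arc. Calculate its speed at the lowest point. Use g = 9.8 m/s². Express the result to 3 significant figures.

v = 11.8 m/s

Energy conservation between the two points: ½mv₀² + mgh = ½mv²
v² = v₀² + 2gh = (3.99)² + 2(9.8)(6.24) = 138.22
v = √138.22 = 11.76 m/s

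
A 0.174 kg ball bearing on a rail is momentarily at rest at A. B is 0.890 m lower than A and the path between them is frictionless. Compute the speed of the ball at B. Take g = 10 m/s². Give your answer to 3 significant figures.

v = 4.22 m/s

By conservation of mechanical energy, mgh = ½mv²
The mass cancels from both sides.
v = √(2gh) = √(2 × 10 × 0.890) = √17.800 = 4.219 m/s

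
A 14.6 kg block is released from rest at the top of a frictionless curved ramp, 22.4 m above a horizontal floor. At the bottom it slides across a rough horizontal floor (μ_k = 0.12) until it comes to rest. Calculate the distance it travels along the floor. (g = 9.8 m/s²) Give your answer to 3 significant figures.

d = 187 m

Energy at the top = energy at the end + work done against friction:
At rest all PE has been dissipated by friction: mgh = μ_k m g d
d = h/μ_k = 22.4/0.12 = 186.7 m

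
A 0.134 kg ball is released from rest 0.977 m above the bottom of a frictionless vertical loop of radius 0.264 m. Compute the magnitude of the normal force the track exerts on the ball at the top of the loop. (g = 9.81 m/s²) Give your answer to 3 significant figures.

Energy from release to top (height 2r): mgh = ½mv_top² + mg(2r)
v_top² = 2g(h − 2r) = 2(9.81)(0.977 − 0.5280) = 8.8094 m²/s²
At the top, both N and weight point toward the centre: N + mg = mv_top²/r
N = m(v_top²/r − g) = 0.134(8.8094/0.264 − 9.81) = 3.157 N

N = 3.16 N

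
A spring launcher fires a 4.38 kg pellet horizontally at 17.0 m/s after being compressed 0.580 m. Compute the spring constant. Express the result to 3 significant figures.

Energy stored in the spring equals the launch KE: ½kx² = ½mv²
k = mv²/x² = (4.38)(17.0)²/(0.580)² = 3763 N/m

k = 3760 N/m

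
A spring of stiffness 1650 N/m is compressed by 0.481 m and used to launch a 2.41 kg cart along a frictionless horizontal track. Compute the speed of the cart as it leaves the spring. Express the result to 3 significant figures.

Conservation of energy: ½kx² = ½mv²
v = x√(k/m) = 0.481 × √(1650/2.41) = 12.59 m/s

v = 12.6 m/s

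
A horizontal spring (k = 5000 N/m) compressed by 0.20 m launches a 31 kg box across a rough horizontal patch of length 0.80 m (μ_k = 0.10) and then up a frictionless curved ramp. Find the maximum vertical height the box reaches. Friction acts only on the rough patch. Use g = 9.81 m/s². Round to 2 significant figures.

h = 0.25 m

Spring energy: E₀ = ½kx² = ½(5000)(0.20)² = 100.00 J
Friction: W_f = μ_k mg d = (0.10)(31)(9.81)(0.80) = 24.33 J
Energy at base of ramp: E = 100.00 − 24.33 = 75.671 J
At max height all remaining energy is PE: mgh = E ⇒ h = E/(mg) = 75.671/(31 × 9.81) = 0.2488 m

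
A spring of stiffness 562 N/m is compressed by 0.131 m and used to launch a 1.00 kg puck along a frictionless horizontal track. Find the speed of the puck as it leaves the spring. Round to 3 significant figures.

v = 3.11 m/s

Conservation of energy: ½kx² = ½mv²
v = x√(k/m) = 0.131 × √(562/1.00) = 3.106 m/s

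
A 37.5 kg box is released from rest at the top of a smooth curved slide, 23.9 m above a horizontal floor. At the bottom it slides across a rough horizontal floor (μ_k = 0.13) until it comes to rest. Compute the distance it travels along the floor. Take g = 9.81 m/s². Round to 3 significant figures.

d = 184 m

Energy bookkeeping (friction removes W_f = μ_k N d):
At rest all PE has been dissipated by friction: mgh = μ_k m g d
d = h/μ_k = 23.9/0.13 = 183.8 m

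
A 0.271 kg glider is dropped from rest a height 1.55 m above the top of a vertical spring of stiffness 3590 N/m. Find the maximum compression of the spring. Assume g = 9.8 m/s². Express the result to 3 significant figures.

Take the reference level at the top of the uncompressed spring. At max compression the glider has fallen H + x and is momentarily at rest:
mg(H + x) = ½kx²
½(3590)x² − (0.271)(9.8)x − (0.271)(9.8)(1.55) = 0
1795x² − 2.656x − 4.116 = 0
x = [2.656 + √(7.053 + 29556)]/(2 × 1795) = 0.04863 m

x = 0.0486 m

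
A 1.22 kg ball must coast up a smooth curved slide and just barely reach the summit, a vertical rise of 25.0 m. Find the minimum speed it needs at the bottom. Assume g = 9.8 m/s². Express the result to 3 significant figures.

At the top it is momentarily at rest, so all KE converts to PE: ½mv² = mgh
v = √(2gh) = √(2 × 9.8 × 25.0) = 22.14 m/s

v = 22.1 m/s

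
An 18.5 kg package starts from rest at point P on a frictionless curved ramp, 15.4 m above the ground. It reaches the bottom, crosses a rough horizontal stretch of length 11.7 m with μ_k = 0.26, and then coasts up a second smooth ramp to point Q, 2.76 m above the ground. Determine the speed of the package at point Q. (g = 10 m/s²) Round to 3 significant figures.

v = 13.9 m/s

Energy at P: mgh₁ = (18.5)(10)(15.4) = 2849.0 J
Friction loss: W_f = μ_k mg d = 562.8 J
At Q: ½mv² + mgh₂ = mgh₁ − W_f
½mv² = 2849.0 − 562.8 − 510.60 = 1775.6 J
v = √(2 × 1775.6/18.5) = 13.85 m/s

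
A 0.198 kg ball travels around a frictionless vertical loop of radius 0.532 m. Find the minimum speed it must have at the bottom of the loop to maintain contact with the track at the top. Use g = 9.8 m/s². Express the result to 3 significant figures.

At the top: mg = mv_top²/r ⇒ v_top² = gr = 5.214 m²/s²
Energy from bottom to top (height 2r): ½mv_bot² = ½mv_top² + mg(2r)
v_bot² = gr + 4gr = 5gr = 26.07
v_bot = √(5gr) = 5.106 m/s

v = 5.11 m/s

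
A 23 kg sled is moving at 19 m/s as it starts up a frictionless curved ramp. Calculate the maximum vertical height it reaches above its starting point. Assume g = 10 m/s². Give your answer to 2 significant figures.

By energy conservation, ½mv² = mgh
h = v²/(2g) = 19²/(2 × 10) = 18.05 m

h = 18 m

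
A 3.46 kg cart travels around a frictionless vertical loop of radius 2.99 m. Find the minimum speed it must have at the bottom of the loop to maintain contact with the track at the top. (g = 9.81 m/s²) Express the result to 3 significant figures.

At the top: mg = mv_top²/r ⇒ v_top² = gr = 29.33 m²/s²
Energy from bottom to top (height 2r): ½mv_bot² = ½mv_top² + mg(2r)
v_bot² = gr + 4gr = 5gr = 146.7
v_bot = √(5gr) = 12.11 m/s

v = 12.1 m/s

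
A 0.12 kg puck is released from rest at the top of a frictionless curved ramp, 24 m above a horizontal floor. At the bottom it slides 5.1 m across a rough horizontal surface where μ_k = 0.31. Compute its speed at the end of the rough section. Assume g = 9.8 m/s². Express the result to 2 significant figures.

v = 21 m/s

Applying the work–energy principle:
mgh = ½mv² + μ_k m g d
W_f = μ_k mg d = (0.31)(0.12)(9.8)(5.1) = 1.859 J
½mv² = mgh − W_f = 28.224 − 1.859 = 26.365 J
v = √(2 × 26.365/0.12) = 20.96 m/s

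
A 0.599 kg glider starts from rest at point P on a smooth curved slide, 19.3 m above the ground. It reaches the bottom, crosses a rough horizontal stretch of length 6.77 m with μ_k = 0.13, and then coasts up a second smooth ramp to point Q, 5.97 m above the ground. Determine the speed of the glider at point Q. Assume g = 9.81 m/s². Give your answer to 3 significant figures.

v = 15.6 m/s

Energy at P: mgh₁ = (0.599)(9.81)(19.3) = 113.41 J
Friction loss: W_f = μ_k mg d = 5.172 J
At Q: ½mv² + mgh₂ = mgh₁ − W_f
½mv² = 113.41 − 5.172 − 35.081 = 73.158 J
v = √(2 × 73.158/0.599) = 15.63 m/s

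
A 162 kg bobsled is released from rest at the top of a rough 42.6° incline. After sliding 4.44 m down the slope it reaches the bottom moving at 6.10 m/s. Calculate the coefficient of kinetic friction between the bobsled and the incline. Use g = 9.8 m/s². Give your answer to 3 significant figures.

μ_k = 0.339

mgh = ½mv² + μ_k (mg cosθ) L, with h = L sinθ
mgL sinθ = 4771.3 J; ½mv² = 3014.0 J
W_f = 4771.3 − 3014.0 = 1757 J
μ_k = W_f/(mg cosθ · L) = 1757/(1169 × 4.44) = 0.3387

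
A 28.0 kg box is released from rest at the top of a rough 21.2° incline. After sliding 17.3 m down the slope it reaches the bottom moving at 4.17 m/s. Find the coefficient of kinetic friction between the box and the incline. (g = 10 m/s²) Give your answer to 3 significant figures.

μ_k = 0.334

The energy dissipated by friction is the PE lost minus the KE gained:
mgL sinθ = 1751.7 J; ½mv² = 243.44 J
W_f = 1751.7 − 243.44 = 1508 J
μ_k = W_f/(mg cosθ · L) = 1508/(261.1 × 17.3) = 0.3340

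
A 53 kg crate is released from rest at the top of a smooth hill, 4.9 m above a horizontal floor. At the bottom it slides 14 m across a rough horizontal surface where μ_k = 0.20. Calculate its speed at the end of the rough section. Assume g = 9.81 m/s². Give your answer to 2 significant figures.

Energy at the top = energy at the end + work done against friction:
mgh = ½mv² + μ_k m g d
W_f = μ_k mg d = (0.20)(53)(9.81)(14) = 1456 J
½mv² = mgh − W_f = 2547.7 − 1456 = 1091.9 J
v = √(2 × 1091.9/53) = 6.419 m/s

v = 6.4 m/s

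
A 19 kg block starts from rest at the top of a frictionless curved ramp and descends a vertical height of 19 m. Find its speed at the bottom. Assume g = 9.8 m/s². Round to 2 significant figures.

v = 19 m/s

By conservation of mechanical energy, mgh = ½mv²
The mass cancels from both sides.
v = √(2gh) = √(2 × 9.8 × 19) = √372.40 = 19.30 m/s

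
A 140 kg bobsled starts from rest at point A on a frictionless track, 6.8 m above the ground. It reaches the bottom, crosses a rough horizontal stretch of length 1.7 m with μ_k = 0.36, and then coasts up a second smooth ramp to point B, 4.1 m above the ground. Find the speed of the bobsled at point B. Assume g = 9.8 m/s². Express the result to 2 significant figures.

v = 6.4 m/s

Energy at A: mgh₁ = (140)(9.8)(6.8) = 9329.6 J
Friction loss: W_f = μ_k mg d = 839.7 J
At B: ½mv² + mgh₂ = mgh₁ − W_f
½mv² = 9329.6 − 839.7 − 5625.2 = 2864.7 J
v = √(2 × 2864.7/140) = 6.397 m/s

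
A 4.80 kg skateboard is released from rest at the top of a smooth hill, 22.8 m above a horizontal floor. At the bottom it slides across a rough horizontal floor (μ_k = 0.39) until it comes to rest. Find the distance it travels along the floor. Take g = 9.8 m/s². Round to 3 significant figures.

d = 58.5 m

Applying the work–energy principle:
At rest all PE has been dissipated by friction: mgh = μ_k m g d
d = h/μ_k = 22.8/0.39 = 58.46 m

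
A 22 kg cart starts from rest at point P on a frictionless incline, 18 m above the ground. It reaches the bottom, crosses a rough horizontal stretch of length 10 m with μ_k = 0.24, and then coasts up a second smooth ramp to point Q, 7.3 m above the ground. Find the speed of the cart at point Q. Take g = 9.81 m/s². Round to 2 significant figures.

Energy at P: mgh₁ = (22)(9.81)(18) = 3884.8 J
Friction loss: W_f = μ_k mg d = 518.0 J
At Q: ½mv² + mgh₂ = mgh₁ − W_f
½mv² = 3884.8 − 518.0 − 1575.5 = 1791.3 J
v = √(2 × 1791.3/22) = 12.76 m/s

v = 13 m/s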